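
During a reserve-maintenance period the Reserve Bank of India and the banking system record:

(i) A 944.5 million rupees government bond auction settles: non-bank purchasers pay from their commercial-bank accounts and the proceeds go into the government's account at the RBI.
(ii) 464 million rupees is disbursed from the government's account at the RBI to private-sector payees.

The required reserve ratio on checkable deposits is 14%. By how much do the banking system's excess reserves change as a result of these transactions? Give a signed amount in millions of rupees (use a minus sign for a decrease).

-413.23 million

Government account inflow 944.5 million rupees: reserves −944.5M, deposits −944.5M.
Government spending 464 million rupees: reserves +464M, deposits +464M.
Totals: Δreserves = −480.5M, Δdeposits = −480.5M.
Δrequired reserves = 14% × −480.5M = −67.27M.
Δexcess reserves = Δreserves − Δrequired = −480.5M − (−67.27M) = -413.23 million.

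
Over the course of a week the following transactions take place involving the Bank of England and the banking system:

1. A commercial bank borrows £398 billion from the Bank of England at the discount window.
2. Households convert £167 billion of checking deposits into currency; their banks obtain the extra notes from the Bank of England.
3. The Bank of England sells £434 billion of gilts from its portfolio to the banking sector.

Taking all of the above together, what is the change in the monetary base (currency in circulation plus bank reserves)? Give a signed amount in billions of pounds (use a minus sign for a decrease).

Bank of England balance sheet:
  Assets:      Securities −£434B, Loans to banks +£398B
  Liabilities: Bank reserves −£203B, Currency in circulation +£167B
Commercial banking system:
  Assets:      Reserves at CB −£203B, Securities +£434B
  Liabilities: Checkable deposits −£167B, Borrowings from CB +£398B
Monetary base = currency + reserves: +£167B + (−£203B) = -£36 billion.

-£36 billion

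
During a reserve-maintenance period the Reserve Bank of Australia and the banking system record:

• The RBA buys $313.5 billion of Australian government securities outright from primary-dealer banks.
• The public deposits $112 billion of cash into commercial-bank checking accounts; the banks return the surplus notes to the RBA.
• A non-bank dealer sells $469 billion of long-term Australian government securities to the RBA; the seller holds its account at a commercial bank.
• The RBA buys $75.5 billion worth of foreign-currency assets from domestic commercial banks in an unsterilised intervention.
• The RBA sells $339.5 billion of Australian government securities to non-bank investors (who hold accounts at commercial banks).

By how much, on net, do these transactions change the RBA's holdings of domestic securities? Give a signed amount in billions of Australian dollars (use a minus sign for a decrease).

+$443 billion

RBA balance sheet:
  Assets:      Securities +$443B, Foreign assets +$75.5B
  Liabilities: Bank reserves +$630.5B, Currency in circulation −$112B
So the change in the RBA's holdings of domestic securities is +$443 billion.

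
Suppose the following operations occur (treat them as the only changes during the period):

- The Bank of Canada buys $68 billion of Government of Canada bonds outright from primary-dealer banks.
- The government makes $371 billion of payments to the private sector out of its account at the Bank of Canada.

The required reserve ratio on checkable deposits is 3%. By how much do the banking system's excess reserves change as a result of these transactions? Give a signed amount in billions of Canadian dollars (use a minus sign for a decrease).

+$427.87 billion

OMO purchase (from banks) $68 billion: reserves +$68B, deposits 0.
Government spending $371 billion: reserves +$371B, deposits +$371B.
Totals: Δreserves = +$439B, Δdeposits = +$371B.
Δrequired reserves = 3% × +$371B = +$11.13B.
Δexcess reserves = Δreserves − Δrequired = +$439B − (+$11.13B) = +$427.87 billion.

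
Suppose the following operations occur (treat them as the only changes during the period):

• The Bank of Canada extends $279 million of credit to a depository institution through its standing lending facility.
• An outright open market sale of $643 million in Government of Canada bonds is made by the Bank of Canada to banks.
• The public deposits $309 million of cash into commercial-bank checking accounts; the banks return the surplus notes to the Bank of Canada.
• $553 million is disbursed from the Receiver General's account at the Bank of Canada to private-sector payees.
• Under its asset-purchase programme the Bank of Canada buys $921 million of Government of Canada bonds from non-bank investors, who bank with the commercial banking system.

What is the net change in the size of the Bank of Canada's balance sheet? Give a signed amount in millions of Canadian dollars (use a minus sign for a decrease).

Discount-window loan $279 million: a Bank of Canada asset is acquired → +$279M.
OMO sale (to banks) $643 million: a Bank of Canada asset is shed → −$643M.
Currency deposit $309 million: only the composition of liabilities changes → 0.
Government spending $553 million: only the composition of liabilities changes → 0.
Asset purchase (from non-banks) $921 million: a Bank of Canada asset is acquired → +$921M.
Net: 279 − 643 + 0 + 0 + 921 = +$557 million.

+$557 million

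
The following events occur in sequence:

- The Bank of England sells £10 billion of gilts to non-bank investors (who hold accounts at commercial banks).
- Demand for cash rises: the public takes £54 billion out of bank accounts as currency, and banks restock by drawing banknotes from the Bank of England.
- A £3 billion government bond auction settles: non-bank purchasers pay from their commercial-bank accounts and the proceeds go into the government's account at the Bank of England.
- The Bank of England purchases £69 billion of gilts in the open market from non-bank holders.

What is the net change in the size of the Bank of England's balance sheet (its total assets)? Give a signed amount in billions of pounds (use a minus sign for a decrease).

Bank of England balance sheet:
  Assets:      Securities +£59B
  Liabilities: Bank reserves +£2B, Currency in circulation +£54B, Government deposits +£3B
Change in total Bank of England assets = +£59 billion.

+£59 billion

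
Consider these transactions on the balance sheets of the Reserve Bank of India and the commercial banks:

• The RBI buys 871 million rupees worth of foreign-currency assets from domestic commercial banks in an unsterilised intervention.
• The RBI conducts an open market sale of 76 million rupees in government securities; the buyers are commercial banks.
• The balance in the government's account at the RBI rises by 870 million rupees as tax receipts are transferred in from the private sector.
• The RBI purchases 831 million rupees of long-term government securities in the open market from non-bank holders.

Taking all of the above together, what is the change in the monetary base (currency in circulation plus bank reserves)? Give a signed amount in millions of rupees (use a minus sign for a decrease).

+756 million

FX purchase 871 million rupees: RBI balance sheet expands → +871M.
OMO sale (to banks) 76 million rupees: RBI balance sheet contracts → −76M.
Government account inflow 870 million rupees: reserves shift to a non-base liability → −870M.
Asset purchase (from non-banks) 831 million rupees: RBI balance sheet expands → +831M.
Net: 871 − 76 − 870 + 831 = +756 million.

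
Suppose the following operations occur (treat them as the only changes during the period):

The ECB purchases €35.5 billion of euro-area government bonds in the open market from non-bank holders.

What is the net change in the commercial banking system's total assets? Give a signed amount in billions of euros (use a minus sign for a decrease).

Asset purchase (from non-banks) €35.5 billion: bank balance sheets expand → +€35.5B.

+€35.5 billion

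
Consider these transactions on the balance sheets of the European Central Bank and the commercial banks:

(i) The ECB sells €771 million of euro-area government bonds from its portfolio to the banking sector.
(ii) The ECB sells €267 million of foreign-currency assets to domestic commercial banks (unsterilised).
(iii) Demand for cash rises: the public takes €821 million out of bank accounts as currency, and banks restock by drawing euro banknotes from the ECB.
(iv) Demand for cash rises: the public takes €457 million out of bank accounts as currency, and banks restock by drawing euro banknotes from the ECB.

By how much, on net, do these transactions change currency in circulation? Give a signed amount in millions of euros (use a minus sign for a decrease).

ECB balance sheet:
  Assets:      Securities −€771M, Foreign assets −€267M
  Liabilities: Bank reserves −€2316M, Currency in circulation +€1278M
Commercial banking system:
  Assets:      Reserves at CB −€2316M, Securities +€771M, Foreign assets +€267M
  Liabilities: Checkable deposits −€1278M
So the change in currency in circulation is +€1278 million.

+€1278 million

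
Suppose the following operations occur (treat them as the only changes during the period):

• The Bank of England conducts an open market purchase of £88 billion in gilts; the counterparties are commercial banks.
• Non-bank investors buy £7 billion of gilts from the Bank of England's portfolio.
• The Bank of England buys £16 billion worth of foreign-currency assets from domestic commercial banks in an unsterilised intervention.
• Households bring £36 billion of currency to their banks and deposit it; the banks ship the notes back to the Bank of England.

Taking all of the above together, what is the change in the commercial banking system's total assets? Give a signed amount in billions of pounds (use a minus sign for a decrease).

+£29 billion

OMO purchase (from banks) £88 billion: just an asset swap on bank balance sheets → 0.
Asset sale (to non-banks) £7 billion: bank balance sheets shrink → −£7B.
FX purchase £16 billion: just an asset swap on bank balance sheets → 0.
Currency deposit £36 billion: bank balance sheets expand → +£36B.
Net: 0 − 7 + 0 + 36 = +£29 billion.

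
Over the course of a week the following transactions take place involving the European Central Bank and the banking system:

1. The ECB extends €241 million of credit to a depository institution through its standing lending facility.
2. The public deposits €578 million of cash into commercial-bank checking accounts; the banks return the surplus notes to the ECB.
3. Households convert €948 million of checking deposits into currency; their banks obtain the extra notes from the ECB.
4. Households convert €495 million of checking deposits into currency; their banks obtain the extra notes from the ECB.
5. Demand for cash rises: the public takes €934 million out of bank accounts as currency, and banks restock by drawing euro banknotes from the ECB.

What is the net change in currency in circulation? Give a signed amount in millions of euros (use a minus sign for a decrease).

Discount-window loan €241 million: no currency enters or leaves circulation → 0.
Currency deposit €578 million: notes return to the central bank → −€578M.
Currency withdrawal €948 million: notes leave the central bank → +€948M.
Currency withdrawal €495 million: notes leave the central bank → +€495M.
Currency withdrawal €934 million: notes leave the central bank → +€934M.
Net: 0 − 578 + 948 + 495 + 934 = +€1799 million.

+€1799 million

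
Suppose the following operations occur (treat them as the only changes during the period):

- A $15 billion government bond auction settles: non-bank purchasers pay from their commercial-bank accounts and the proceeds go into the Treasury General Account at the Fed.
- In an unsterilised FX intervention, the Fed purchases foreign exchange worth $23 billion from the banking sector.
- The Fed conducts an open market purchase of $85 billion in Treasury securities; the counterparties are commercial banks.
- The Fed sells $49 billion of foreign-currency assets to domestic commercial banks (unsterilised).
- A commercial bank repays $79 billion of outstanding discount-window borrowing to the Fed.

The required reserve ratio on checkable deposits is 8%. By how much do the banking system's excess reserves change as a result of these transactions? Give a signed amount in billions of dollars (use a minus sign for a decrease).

-$33.8 billion

Government account inflow $15 billion: reserves −$15B, deposits −$15B.
FX purchase $23 billion: reserves +$23B, deposits 0.
OMO purchase (from banks) $85 billion: reserves +$85B, deposits 0.
FX sale $49 billion: reserves −$49B, deposits 0.
Discount-window repayment $79 billion: reserves −$79B, deposits 0.
Totals: Δreserves = −$35B, Δdeposits = −$15B.
Δrequired reserves = 8% × −$15B = −$1.2B.
Δexcess reserves = Δreserves − Δrequired = −$35B − (−$1.2B) = -$33.8 billion.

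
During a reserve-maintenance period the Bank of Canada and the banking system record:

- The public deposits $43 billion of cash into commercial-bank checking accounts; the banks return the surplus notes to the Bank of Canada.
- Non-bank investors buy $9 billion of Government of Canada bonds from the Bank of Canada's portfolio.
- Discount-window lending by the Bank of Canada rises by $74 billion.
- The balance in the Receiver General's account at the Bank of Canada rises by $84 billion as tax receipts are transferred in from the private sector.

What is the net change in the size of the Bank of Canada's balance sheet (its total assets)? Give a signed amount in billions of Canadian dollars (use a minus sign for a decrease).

+$65 billion

Bank of Canada balance sheet:
  Assets:      Securities −$9B, Loans to banks +$74B
  Liabilities: Bank reserves +$24B, Currency in circulation −$43B, Government deposits +$84B
Change in total Bank of Canada assets = +$65 billion.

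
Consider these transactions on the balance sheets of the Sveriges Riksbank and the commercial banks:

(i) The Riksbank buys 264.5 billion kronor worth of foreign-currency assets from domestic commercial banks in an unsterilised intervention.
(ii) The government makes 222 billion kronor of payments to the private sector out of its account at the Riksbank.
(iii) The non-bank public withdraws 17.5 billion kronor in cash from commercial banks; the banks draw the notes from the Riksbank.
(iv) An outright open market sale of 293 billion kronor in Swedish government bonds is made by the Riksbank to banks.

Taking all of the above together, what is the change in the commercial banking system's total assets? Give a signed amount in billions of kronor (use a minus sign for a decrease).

FX purchase 264.5 billion kronor: just an asset swap on bank balance sheets → 0.
Government spending 222 billion kronor: bank balance sheets expand → +222B.
Currency withdrawal 17.5 billion kronor: bank balance sheets shrink → −17.5B.
OMO sale (to banks) 293 billion kronor: just an asset swap on bank balance sheets → 0.
Net: 0 + 222 − 17.5 + 0 = +204.5 billion.

+204.5 billion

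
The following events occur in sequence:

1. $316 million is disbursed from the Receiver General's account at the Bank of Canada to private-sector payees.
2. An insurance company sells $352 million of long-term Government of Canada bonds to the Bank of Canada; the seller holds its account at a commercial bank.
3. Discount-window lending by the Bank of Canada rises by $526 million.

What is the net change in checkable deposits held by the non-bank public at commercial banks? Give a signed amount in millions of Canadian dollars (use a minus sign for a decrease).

Bank of Canada balance sheet:
  Assets:      Securities +$352M, Loans to banks +$526M
  Liabilities: Bank reserves +$1194M, Government deposits −$316M
Commercial banking system:
  Assets:      Reserves at CB +$1194M
  Liabilities: Checkable deposits +$668M, Borrowings from CB +$526M
So the change in checkable deposits held by the non-bank public at commercial banks is +$668 million.

+$668 million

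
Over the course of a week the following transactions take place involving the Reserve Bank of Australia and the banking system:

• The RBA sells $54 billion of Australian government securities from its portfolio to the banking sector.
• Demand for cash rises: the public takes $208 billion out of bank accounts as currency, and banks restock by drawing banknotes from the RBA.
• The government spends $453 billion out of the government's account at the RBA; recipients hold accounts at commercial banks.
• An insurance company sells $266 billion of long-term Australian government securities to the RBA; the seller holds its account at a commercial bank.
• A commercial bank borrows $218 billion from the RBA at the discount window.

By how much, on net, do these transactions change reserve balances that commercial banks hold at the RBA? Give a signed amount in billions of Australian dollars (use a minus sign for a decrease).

+$675 billion

OMO sale (to banks) $54 billion: the buying banks pay out of their reserve balances → −$54B.
Currency withdrawal $208 billion: banks swap reserves for currency → −$208B.
Government spending $453 billion: government payments flow into bank reserve accounts → +$453B.
Asset purchase (from non-banks) $266 billion: the RBA pays by crediting reserve accounts → +$266B.
Discount-window loan $218 billion: the loan is credited to the bank's reserve account → +$218B.
Net: −54 − 208 + 453 + 266 + 218 = +$675 billion.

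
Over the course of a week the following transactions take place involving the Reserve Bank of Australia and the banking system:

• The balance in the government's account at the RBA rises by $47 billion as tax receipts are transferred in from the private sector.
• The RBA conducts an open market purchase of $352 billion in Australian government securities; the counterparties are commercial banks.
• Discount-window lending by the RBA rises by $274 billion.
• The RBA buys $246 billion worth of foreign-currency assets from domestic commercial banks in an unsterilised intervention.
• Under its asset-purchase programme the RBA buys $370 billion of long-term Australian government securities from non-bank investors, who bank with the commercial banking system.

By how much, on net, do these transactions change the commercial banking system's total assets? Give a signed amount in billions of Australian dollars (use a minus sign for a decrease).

+$597 billion

Government account inflow $47 billion: bank balance sheets shrink → −$47B.
OMO purchase (from banks) $352 billion: just an asset swap on bank balance sheets → 0.
Discount-window loan $274 billion: bank balance sheets expand → +$274B.
FX purchase $246 billion: just an asset swap on bank balance sheets → 0.
Asset purchase (from non-banks) $370 billion: bank balance sheets expand → +$370B.
Net: −47 + 0 + 274 + 0 + 370 = +$597 billion.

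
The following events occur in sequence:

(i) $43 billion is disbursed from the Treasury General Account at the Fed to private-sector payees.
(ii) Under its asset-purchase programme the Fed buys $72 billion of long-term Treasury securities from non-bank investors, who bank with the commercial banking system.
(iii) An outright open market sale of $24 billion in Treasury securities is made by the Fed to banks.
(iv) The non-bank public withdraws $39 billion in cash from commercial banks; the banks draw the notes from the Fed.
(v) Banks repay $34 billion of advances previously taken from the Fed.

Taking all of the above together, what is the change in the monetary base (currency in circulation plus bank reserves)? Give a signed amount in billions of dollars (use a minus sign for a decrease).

+$57 billion

Government spending $43 billion: a non-base liability converts back to reserves → +$43B.
Asset purchase (from non-banks) $72 billion: Fed balance sheet expands → +$72B.
OMO sale (to banks) $24 billion: Fed balance sheet contracts → −$24B.
Currency withdrawal $39 billion: just a shift between currency and reserves — both are base money → 0.
Discount-window repayment $34 billion: Fed balance sheet contracts → −$34B.
Net: 43 + 72 − 24 + 0 − 34 = +$57 billion.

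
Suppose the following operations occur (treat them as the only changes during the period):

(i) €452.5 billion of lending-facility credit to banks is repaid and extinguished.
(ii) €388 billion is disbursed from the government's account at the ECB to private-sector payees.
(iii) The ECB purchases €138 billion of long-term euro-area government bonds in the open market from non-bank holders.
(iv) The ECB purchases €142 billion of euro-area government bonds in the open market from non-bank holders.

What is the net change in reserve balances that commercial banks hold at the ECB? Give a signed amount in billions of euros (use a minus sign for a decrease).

ECB balance sheet:
  Assets:      Securities +€280B, Loans to banks −€452.5B
  Liabilities: Bank reserves +€215.5B, Government deposits −€388B
Commercial banking system:
  Assets:      Reserves at CB +€215.5B
  Liabilities: Checkable deposits +€668B, Borrowings from CB −€452.5B
So the change in reserve balances that commercial banks hold at the ECB is +€215.5 billion.

+€215.5 billion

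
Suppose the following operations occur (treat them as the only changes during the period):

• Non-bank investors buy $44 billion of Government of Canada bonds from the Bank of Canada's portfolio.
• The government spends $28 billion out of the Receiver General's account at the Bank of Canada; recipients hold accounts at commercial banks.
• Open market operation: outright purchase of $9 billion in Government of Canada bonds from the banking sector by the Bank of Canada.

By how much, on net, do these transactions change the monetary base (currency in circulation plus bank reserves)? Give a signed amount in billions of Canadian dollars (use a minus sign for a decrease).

Asset sale (to non-banks) $44 billion: Bank of Canada balance sheet contracts → −$44B.
Government spending $28 billion: a non-base liability converts back to reserves → +$28B.
OMO purchase (from banks) $9 billion: Bank of Canada balance sheet expands → +$9B.
Net: −44 + 28 + 9 = -$7 billion.

-$7 billion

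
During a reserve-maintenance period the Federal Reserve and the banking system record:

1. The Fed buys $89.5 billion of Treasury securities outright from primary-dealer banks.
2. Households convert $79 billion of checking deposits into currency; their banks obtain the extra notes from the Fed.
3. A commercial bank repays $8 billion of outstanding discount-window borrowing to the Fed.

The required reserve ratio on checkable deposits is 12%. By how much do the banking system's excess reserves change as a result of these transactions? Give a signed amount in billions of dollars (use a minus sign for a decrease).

+$11.98 billion

OMO purchase (from banks) $89.5 billion: reserves +$89.5B, deposits 0.
Currency withdrawal $79 billion: reserves −$79B, deposits −$79B.
Discount-window repayment $8 billion: reserves −$8B, deposits 0.
Totals: Δreserves = +$2.5B, Δdeposits = −$79B.
Δrequired reserves = 12% × −$79B = −$9.48B.
Δexcess reserves = Δreserves − Δrequired = +$2.5B − (−$9.48B) = +$11.98 billion.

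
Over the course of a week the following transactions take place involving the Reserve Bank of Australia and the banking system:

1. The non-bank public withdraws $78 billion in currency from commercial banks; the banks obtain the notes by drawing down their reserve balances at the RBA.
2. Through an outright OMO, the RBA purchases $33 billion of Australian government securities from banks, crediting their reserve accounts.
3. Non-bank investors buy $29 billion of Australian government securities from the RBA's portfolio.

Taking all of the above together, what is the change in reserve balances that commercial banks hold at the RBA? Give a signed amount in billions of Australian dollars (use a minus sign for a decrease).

RBA balance sheet:
  Assets:      Securities +$4B
  Liabilities: Bank reserves −$74B, Currency in circulation +$78B
So the change in reserve balances that commercial banks hold at the RBA is -$74 billion.

-$74 billion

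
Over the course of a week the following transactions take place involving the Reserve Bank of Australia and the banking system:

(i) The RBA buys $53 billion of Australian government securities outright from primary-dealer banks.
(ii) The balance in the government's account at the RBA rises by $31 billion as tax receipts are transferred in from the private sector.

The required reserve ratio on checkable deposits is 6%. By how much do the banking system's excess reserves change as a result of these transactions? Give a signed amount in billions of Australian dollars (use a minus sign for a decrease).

OMO purchase (from banks) $53 billion: reserves +$53B, deposits 0.
Government account inflow $31 billion: reserves −$31B, deposits −$31B.
Totals: Δreserves = +$22B, Δdeposits = −$31B.
Δrequired reserves = 6% × −$31B = −$1.86B.
Δexcess reserves = Δreserves − Δrequired = +$22B − (−$1.86B) = +$23.86 billion.

+$23.86 billion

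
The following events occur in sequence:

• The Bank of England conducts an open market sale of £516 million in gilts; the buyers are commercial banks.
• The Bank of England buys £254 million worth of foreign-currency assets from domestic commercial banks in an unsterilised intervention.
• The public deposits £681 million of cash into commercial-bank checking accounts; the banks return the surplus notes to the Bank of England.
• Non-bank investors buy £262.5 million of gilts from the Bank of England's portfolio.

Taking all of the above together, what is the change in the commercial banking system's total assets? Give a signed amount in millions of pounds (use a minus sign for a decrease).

OMO sale (to banks) £516 million: just an asset swap on bank balance sheets → 0.
FX purchase £254 million: just an asset swap on bank balance sheets → 0.
Currency deposit £681 million: bank balance sheets expand → +£681M.
Asset sale (to non-banks) £262.5 million: bank balance sheets shrink → −£262.5M.
Net: 0 + 0 + 681 − 262.5 = +£418.5 million.

+£418.5 million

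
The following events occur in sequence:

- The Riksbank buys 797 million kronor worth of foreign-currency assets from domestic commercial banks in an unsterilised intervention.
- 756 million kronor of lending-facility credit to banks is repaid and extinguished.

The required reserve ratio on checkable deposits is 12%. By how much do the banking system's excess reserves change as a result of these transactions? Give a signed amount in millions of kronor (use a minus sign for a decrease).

FX purchase 797 million kronor: reserves +797M, deposits 0.
Discount-window repayment 756 million kronor: reserves −756M, deposits 0.
Totals: Δreserves = +41M, Δdeposits = 0.
Δrequired reserves = 12% × 0 = 0.
Δexcess reserves = Δreserves − Δrequired = +41M − (0) = +41 million.

+41 million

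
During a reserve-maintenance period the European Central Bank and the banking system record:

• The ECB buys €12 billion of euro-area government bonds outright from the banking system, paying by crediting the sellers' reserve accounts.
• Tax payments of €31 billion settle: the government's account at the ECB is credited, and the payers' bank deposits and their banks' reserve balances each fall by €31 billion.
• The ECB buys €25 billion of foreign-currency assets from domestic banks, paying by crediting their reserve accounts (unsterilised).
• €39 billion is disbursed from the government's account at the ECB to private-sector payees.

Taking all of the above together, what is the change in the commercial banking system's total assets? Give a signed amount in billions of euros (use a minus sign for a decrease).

ECB balance sheet:
  Assets:      Securities +€12B, Foreign assets +€25B
  Liabilities: Bank reserves +€45B, Government deposits −€8B
Commercial banking system:
  Assets:      Reserves at CB +€45B, Securities −€12B, Foreign assets −€25B
  Liabilities: Checkable deposits +€8B
Change in total bank assets = +€8 billion.

+€8 billion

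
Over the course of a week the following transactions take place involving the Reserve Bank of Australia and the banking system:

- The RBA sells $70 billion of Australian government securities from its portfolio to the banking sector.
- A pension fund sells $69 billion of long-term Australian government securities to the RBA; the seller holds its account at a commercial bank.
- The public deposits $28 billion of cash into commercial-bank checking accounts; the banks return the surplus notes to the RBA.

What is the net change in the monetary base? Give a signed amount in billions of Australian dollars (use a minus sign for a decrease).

-$1 billion

RBA balance sheet:
  Assets:      Securities −$1B
  Liabilities: Bank reserves +$27B, Currency in circulation −$28B
Commercial banking system:
  Assets:      Reserves at CB +$27B, Securities +$70B
  Liabilities: Checkable deposits +$97B
Monetary base = currency + reserves: −$28B + (+$27B) = -$1 billion.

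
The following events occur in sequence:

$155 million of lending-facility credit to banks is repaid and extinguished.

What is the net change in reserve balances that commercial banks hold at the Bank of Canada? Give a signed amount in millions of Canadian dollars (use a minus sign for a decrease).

Discount-window repayment $155 million: repayment is debited from reserves → −$155M.

-$155 million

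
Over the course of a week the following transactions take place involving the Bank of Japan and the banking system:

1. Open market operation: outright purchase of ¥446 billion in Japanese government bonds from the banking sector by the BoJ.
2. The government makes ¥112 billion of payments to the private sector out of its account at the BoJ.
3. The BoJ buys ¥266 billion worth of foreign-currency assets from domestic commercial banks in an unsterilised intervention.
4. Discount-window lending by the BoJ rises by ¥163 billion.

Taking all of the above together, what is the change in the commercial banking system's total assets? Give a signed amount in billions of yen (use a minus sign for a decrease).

OMO purchase (from banks) ¥446 billion: just an asset swap on bank balance sheets → 0.
Government spending ¥112 billion: bank balance sheets expand → +¥112B.
FX purchase ¥266 billion: just an asset swap on bank balance sheets → 0.
Discount-window loan ¥163 billion: bank balance sheets expand → +¥163B.
Net: 0 + 112 + 0 + 163 = +¥275 billion.

+¥275 billion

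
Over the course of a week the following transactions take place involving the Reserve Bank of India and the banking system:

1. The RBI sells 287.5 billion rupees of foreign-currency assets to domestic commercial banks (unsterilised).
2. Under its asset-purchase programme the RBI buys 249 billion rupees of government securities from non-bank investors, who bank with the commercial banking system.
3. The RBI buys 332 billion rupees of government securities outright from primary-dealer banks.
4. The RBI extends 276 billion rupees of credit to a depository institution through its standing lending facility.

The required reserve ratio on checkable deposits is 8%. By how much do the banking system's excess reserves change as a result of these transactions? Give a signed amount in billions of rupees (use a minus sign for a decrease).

+549.58 billion

FX sale 287.5 billion rupees: reserves −287.5B, deposits 0.
Asset purchase (from non-banks) 249 billion rupees: reserves +249B, deposits +249B.
OMO purchase (from banks) 332 billion rupees: reserves +332B, deposits 0.
Discount-window loan 276 billion rupees: reserves +276B, deposits 0.
Totals: Δreserves = +569.5B, Δdeposits = +249B.
Δrequired reserves = 8% × +249B = +19.92B.
Δexcess reserves = Δreserves − Δrequired = +569.5B − (+19.92B) = +549.58 billion.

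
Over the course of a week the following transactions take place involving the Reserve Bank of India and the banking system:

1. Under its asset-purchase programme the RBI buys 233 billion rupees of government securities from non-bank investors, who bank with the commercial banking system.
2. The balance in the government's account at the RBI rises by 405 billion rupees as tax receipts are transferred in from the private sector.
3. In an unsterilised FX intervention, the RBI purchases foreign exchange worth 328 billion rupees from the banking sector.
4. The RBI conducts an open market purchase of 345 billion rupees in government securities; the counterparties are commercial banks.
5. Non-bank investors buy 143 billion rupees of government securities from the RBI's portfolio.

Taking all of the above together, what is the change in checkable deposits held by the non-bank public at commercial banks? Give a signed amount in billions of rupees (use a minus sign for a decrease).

RBI balance sheet:
  Assets:      Securities +435B, Foreign assets +328B
  Liabilities: Bank reserves +358B, Government deposits +405B
Commercial banking system:
  Assets:      Reserves at CB +358B, Securities −345B, Foreign assets −328B
  Liabilities: Checkable deposits −315B
So the change in checkable deposits held by the non-bank public at commercial banks is -315 billion.

-315 billion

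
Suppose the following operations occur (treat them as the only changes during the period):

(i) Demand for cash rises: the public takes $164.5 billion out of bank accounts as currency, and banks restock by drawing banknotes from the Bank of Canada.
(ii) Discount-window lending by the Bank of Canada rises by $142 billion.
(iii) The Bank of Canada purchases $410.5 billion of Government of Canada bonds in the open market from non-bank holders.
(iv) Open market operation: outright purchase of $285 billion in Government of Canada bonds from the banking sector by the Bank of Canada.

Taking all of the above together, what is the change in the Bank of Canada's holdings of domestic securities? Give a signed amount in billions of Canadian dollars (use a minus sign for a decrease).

Bank of Canada balance sheet:
  Assets:      Securities +$695.5B, Loans to banks +$142B
  Liabilities: Bank reserves +$673B, Currency in circulation +$164.5B
Commercial banking system:
  Assets:      Reserves at CB +$673B, Securities −$285B
  Liabilities: Checkable deposits +$246B, Borrowings from CB +$142B
So the change in the Bank of Canada's holdings of domestic securities is +$695.5 billion.

+$695.5 billion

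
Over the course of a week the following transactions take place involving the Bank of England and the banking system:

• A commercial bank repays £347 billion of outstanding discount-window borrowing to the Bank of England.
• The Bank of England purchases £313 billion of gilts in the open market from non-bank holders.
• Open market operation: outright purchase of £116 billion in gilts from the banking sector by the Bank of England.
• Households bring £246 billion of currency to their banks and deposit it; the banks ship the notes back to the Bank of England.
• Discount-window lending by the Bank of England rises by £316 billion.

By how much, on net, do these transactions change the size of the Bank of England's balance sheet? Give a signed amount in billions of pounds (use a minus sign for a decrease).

+£398 billion

Bank of England balance sheet:
  Assets:      Securities +£429B, Loans to banks −£31B
  Liabilities: Bank reserves +£644B, Currency in circulation −£246B
Change in total Bank of England assets = +£398 billion.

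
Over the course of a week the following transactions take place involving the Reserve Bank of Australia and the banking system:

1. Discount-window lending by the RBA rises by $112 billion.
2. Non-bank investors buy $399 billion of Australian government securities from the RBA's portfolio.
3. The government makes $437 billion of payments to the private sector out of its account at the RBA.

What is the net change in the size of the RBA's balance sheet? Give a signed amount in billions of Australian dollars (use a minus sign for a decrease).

RBA balance sheet:
  Assets:      Securities −$399B, Loans to banks +$112B
  Liabilities: Bank reserves +$150B, Government deposits −$437B
Commercial banking system:
  Assets:      Reserves at CB +$150B
  Liabilities: Checkable deposits +$38B, Borrowings from CB +$112B
Change in total RBA assets = -$287 billion.

-$287 billion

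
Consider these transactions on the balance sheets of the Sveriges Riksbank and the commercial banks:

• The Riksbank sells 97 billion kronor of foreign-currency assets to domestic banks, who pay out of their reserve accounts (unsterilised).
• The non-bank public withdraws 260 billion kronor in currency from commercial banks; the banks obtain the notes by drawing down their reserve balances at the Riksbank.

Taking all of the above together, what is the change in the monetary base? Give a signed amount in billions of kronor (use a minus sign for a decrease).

FX sale 97 billion kronor: Riksbank balance sheet contracts → −97B.
Currency withdrawal 260 billion kronor: just a shift between currency and reserves — both are base money → 0.
Net: −97 + 0 = -97 billion.

-97 billion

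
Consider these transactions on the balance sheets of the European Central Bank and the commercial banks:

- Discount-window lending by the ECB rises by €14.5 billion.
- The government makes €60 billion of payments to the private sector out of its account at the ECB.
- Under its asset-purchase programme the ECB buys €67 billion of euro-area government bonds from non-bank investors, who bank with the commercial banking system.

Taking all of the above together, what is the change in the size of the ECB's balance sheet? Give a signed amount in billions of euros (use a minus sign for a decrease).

+€81.5 billion

ECB balance sheet:
  Assets:      Securities +€67B, Loans to banks +€14.5B
  Liabilities: Bank reserves +€141.5B, Government deposits −€60B
Commercial banking system:
  Assets:      Reserves at CB +€141.5B
  Liabilities: Checkable deposits +€127B, Borrowings from CB +€14.5B
Change in total ECB assets = +€81.5 billion.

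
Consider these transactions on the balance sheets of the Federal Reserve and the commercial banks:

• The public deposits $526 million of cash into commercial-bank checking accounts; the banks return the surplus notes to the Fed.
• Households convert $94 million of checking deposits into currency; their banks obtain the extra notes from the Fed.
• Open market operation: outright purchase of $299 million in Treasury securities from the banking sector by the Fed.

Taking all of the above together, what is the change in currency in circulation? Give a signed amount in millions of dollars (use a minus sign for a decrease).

Currency deposit $526 million: notes return to the central bank → −$526M.
Currency withdrawal $94 million: notes leave the central bank → +$94M.
OMO purchase (from banks) $299 million: no currency enters or leaves circulation → 0.
Net: −526 + 94 + 0 = -$432 million.

-$432 million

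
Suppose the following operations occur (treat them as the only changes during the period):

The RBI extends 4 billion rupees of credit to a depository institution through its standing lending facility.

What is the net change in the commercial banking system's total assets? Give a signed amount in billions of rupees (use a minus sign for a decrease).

Discount-window loan 4 billion rupees: bank balance sheets expand → +4B.

+4 billion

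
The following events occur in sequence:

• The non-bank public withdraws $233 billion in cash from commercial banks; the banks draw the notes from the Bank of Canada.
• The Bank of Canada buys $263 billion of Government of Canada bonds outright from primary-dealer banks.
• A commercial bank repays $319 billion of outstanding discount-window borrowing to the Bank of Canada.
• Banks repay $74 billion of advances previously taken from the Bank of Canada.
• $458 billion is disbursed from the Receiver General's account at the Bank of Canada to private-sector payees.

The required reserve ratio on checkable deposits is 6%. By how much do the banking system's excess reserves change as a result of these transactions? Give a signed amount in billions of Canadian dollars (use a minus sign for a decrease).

+$81.5 billion

Currency withdrawal $233 billion: reserves −$233B, deposits −$233B.
OMO purchase (from banks) $263 billion: reserves +$263B, deposits 0.
Discount-window repayment $319 billion: reserves −$319B, deposits 0.
Discount-window repayment $74 billion: reserves −$74B, deposits 0.
Government spending $458 billion: reserves +$458B, deposits +$458B.
Totals: Δreserves = +$95B, Δdeposits = +$225B.
Δrequired reserves = 6% × +$225B = +$13.5B.
Δexcess reserves = Δreserves − Δrequired = +$95B − (+$13.5B) = +$81.5 billion.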